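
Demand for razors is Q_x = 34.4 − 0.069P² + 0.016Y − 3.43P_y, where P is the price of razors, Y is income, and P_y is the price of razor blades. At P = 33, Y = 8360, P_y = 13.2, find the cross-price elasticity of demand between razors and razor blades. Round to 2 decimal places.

At the given point, Q_x = 34.4 − 0.069(33)² + 0.016(8360) − 3.43(13.2) = 34.4 − 75.141 + 133.76 − 45.276 = 47.743.
∂Q_x/∂P_y = −3.43, so E_xy = -3.43·(13.2/47.743) ≈ -0.95.
E_xy < 0: the goods are complements.

-0.95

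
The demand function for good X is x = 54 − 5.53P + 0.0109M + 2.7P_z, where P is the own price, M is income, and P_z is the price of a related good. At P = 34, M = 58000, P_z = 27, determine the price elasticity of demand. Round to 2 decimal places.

-0.33

x = 54 − 5.53(34) + 0.0109(58000) + 2.7(27) = 54 − 188.02 + 632.2 + 72.9 = 571.08.
∂x/∂P = −5.53, so E_p = (−5.53)·(34/571.08) ≈ -0.33.
|E_p| < 1: demand is inelastic.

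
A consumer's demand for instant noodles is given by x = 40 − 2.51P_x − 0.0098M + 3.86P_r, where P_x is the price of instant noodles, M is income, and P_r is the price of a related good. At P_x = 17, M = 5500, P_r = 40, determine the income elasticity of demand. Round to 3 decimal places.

-0.551

At the given point, x = 40 − 2.51(17) − 0.0098(5500) + 3.86(40) = 40 − 42.67 − 53.9 + 154.4 = 97.83.
∂x/∂M = −0.0098, so E_I = -0.0098·(5500/97.83) ≈ -0.551.
E_I < 0: inferior good.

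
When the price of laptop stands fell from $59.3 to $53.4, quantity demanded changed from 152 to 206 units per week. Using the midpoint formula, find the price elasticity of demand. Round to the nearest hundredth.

%Δq = (206 − 152)/[(152 + 206)/2] = 54/179 ≈ 0.3017.
%Δp = (53.4 − 59.3)/[(59.3 + 53.4)/2] = -5.9/56.35 ≈ -0.1047.
Arc elasticity E = %Δq/%Δp ≈ 0.3017/-0.1047 ≈ -2.88.
|E| > 1: demand is elastic over this range.

-2.88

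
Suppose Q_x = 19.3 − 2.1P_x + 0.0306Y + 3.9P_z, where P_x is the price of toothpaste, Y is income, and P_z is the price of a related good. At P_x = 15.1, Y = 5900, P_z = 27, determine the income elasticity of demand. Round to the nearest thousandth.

0.660

At the given point, Q_x = 19.3 − 2.1(15.1) + 0.0306(5900) + 3.9(27) = 19.3 − 31.71 + 180.54 + 105.3 = 273.43.
∂Q_x/∂Y = +0.0306, so E_I = 0.0306·(5900/273.43) ≈ 0.660.
E_I ∈ (0,1): normal good (necessity).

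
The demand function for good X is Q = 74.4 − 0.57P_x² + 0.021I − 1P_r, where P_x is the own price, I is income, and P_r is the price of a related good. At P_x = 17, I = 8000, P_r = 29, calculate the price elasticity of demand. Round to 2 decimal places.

-6.77

Q = 74.4 − 0.57(17)² + 0.021(8000) − 1(29) = 74.4 − 164.73 + 168 − 29 = 48.67.
∂Q/∂P_x = −2·0.57·P_x = -19.38, so E_p = -19.38·(17/48.67) ≈ -6.77.
|E_p| > 1: demand is elastic.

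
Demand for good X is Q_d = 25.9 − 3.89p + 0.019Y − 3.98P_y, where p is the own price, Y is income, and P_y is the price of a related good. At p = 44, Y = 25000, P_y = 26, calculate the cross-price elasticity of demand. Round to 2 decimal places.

Q_d = 25.9 − 3.89(44) + 0.019(25000) − 3.98(26) = 25.9 − 171.16 + 475 − 103.48 = 226.26.
∂Q_d/∂P_y = −3.98, so E_xy = -3.98·(26/226.26) ≈ -0.46.
E_xy < 0: the goods are complements.

-0.46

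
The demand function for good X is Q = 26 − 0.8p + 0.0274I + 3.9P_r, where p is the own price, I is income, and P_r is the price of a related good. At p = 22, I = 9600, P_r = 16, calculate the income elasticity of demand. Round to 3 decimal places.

0.788

Q = 26 − 0.8(22) + 0.0274(9600) + 3.9(16) = 26 − 17.6 + 263.04 + 62.4 = 333.84.
∂Q/∂I = +0.0274, so E_I = 0.0274·(9600/333.84) ≈ 0.788.
E_I ∈ (0,1): normal good (necessity).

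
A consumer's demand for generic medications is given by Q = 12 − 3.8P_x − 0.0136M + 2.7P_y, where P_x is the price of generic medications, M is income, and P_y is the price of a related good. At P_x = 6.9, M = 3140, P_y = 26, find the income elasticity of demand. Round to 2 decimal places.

Evaluating quantity at (P_x, M, P_y) gives Q = 12 − 3.8(6.9) − 0.0136(3140) + 2.7(26) = 12 − 26.22 − 42.704 + 70.2 = 13.276.
∂Q/∂M = −0.0136, so E_I = -0.0136·(3140/13.276) ≈ -3.22.
E_I < 0: inferior good.

-3.22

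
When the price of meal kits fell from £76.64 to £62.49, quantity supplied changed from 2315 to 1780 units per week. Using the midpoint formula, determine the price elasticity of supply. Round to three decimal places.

%ΔQ = (1780 − 2315)/[(2315 + 1780)/2] = -535/2047.5 ≈ -0.2613.
%Δp = (62.49 − 76.64)/[(76.64 + 62.49)/2] = -14.15/69.565 ≈ -0.2034.
Arc elasticity E = %ΔQ/%Δp ≈ -0.2613/-0.2034 ≈ 1.285.
|E| > 1: supply is elastic over this range.

1.285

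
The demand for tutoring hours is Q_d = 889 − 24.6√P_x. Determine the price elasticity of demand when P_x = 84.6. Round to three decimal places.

At P_x = 84.6, Q_d = 662.7335.
dQ_d/dP_x = −24.6/(2√P_x) = −24.6/(2·9.1978).
Point elasticity E = (dQ_d/dP_x)·(P_x/Q_d) = -1.3373 × 84.6/662.7335 ≈ -0.171.
|E| < 1, so demand is inelastic at this price.

-0.171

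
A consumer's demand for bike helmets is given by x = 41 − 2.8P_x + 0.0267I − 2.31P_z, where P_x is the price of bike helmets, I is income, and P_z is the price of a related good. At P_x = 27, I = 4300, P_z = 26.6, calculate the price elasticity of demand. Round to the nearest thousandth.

Substituting, x = 41 − 2.8(27) + 0.0267(4300) − 2.31(26.6) = 41 − 75.6 + 114.81 − 61.446 = 18.764.
∂x/∂P_x = −2.8, so E_p = (−2.8)·(27/18.764) ≈ -4.029.
|E_p| > 1: demand is elastic.

-4.029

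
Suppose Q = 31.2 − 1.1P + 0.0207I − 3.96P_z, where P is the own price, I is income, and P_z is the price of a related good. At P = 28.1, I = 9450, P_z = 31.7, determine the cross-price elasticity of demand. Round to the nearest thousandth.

-1.784

First evaluate Q: 31.2 − 1.1(28.1) + 0.0207(9450) − 3.96(31.7) = 31.2 − 30.91 + 195.615 − 125.532 = 70.373.
∂Q/∂P_z = −3.96, so E_xy = -3.96·(31.7/70.373) ≈ -1.784.
E_xy < 0: the goods are complements.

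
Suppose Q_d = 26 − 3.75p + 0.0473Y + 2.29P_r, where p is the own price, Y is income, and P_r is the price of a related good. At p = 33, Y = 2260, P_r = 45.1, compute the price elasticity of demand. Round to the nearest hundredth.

-1.10

Q_d = 26 − 3.75(33) + 0.0473(2260) + 2.29(45.1) = 26 − 123.75 + 106.898 + 103.279 = 112.427.
∂Q_d/∂p = −3.75, so E_p = (−3.75)·(33/112.427) ≈ -1.10.
|E_p| > 1: demand is elastic.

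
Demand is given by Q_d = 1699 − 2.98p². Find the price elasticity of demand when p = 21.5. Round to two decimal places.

At p = 21.5, Q_d = 321.495.
dQ_d/dp = −2·2.98·p = −128.14.
Point elasticity E = (dQ_d/dp)·(p/Q_d) = -128.14 × 21.5/321.495 ≈ -8.57.
|E| > 1, so demand is elastic at this price.

-8.57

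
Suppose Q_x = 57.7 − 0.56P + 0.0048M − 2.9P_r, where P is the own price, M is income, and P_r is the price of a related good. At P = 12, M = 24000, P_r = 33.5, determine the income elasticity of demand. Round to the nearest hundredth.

Evaluating quantity at (P, M, P_r) gives Q_x = 57.7 − 0.56(12) + 0.0048(24000) − 2.9(33.5) = 57.7 − 6.72 + 115.2 − 97.15 = 69.03.
∂Q_x/∂M = +0.0048, so E_I = 0.0048·(24000/69.03) ≈ 1.67.
E_I > 1: normal good (luxury).

1.67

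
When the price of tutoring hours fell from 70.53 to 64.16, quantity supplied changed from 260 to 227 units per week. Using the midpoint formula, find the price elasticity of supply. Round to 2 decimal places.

1.43

%Δq = (227 − 260)/[(260 + 227)/2] = -33/243.5 ≈ -0.1355.
%Δp = (64.16 − 70.53)/[(70.53 + 64.16)/2] = -6.37/67.345 ≈ -0.0946.
Arc elasticity E = %Δq/%Δp ≈ -0.1355/-0.0946 ≈ 1.43.
|E| > 1: supply is elastic over this range.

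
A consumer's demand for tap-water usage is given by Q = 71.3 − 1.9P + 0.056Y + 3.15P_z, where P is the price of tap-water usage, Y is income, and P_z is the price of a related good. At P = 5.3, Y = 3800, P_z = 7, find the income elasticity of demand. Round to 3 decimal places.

At the given point, Q = 71.3 − 1.9(5.3) + 0.056(3800) + 3.15(7) = 71.3 − 10.07 + 212.8 + 22.05 = 296.08.
∂Q/∂Y = +0.056, so E_I = 0.056·(3800/296.08) ≈ 0.719.
E_I ∈ (0,1): normal good (necessity).

0.719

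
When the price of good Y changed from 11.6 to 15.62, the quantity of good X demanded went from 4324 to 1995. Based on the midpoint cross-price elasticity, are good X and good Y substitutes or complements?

%ΔQ_x = (1995 − 4324)/[(4324+1995)/2] = -2329/3159.5 ≈ -0.7371.
%ΔP_y = (15.62 − 11.6)/[(11.6+15.62)/2] ≈ 0.2954.
E_xy = -0.7371/0.2954 ≈ -2.496.
E_xy < 0, so the goods are complements.

complements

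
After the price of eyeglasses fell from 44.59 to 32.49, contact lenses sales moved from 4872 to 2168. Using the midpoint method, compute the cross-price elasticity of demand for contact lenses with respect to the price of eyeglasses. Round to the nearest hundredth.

2.45

%ΔQ_x = (2168 − 4872)/[(4872+2168)/2] = -2704/3520 ≈ -0.7682.
%ΔP_y = (32.49 − 44.59)/[(44.59+32.49)/2] ≈ -0.3140.
E_xy = -0.7682/-0.3140 ≈ 2.45.
E_xy > 0, so contact lenses and eyeglasses are substitutes.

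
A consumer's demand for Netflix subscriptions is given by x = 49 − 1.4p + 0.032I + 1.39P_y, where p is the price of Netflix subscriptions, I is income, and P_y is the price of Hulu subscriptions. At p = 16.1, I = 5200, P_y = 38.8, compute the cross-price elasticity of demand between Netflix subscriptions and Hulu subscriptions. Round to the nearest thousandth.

First evaluate x: 49 − 1.4(16.1) + 0.032(5200) + 1.39(38.8) = 49 − 22.54 + 166.4 + 53.932 = 246.792.
∂x/∂P_y = +1.39, so E_xy = 1.39·(38.8/246.792) ≈ 0.219.
E_xy > 0: the goods are substitutes.

0.219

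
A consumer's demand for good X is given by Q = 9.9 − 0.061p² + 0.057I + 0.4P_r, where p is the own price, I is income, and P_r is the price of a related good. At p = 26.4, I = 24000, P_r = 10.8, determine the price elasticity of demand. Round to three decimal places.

First evaluate Q: 9.9 − 0.061(26.4)² + 0.057(24000) + 0.4(10.8) = 9.9 − 42.5146 + 1368 + 4.32 = 1339.7054.
∂Q/∂p = −2·0.061·p = -3.2208, so E_p = -3.2208·(26.4/1339.7054) ≈ -0.063.
|E_p| < 1: demand is inelastic.

-0.063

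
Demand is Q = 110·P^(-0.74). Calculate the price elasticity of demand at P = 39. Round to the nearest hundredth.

-0.74

For a Cobb–Douglas (constant-elasticity) form Q = A·P^α·…, the elasticity with respect to P equals the exponent α at every point.
Here the exponent on P is -0.74, so the price elasticity of demand is -0.74.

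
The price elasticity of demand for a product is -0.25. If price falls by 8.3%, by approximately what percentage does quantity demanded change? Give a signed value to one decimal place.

%ΔQ ≈ E × %ΔP = (-0.25) × (-8.3%) ≈ 2.1%.

2.1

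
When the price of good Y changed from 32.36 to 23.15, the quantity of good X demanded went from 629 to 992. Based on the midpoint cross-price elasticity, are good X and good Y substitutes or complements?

%ΔQ_x = (992 − 629)/[(629+992)/2] = 363/810.5 ≈ 0.4479.
%ΔP_y = (23.15 − 32.36)/[(32.36+23.15)/2] ≈ -0.3318.
E_xy = 0.4479/-0.3318 ≈ -1.350.
E_xy < 0, so the goods are complements.

complements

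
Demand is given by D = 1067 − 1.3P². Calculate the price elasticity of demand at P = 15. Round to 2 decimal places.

-0.76

At P = 15, D = 774.5.
dD/dP = −2·1.3·P = −39.
Point elasticity E = (dD/dP)·(P/D) = -39 × 15/774.5 ≈ -0.76.
|E| < 1, so demand is inelastic at this price.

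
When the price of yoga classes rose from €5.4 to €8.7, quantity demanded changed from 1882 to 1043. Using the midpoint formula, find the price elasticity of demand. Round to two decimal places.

%Δq = (1043 − 1882)/[(1882 + 1043)/2] = -839/1462.5 ≈ -0.5737.
%ΔP = (8.7 − 5.4)/[(5.4 + 8.7)/2] = 3.3/7.05 ≈ 0.4681.
Arc elasticity E = %Δq/%ΔP ≈ -0.5737/0.4681 ≈ -1.23.
|E| > 1: demand is elastic over this range.

-1.23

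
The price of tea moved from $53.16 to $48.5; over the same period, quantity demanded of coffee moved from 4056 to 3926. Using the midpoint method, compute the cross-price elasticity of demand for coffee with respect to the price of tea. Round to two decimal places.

%ΔQ_x = (3926 − 4056)/[(4056+3926)/2] = -130/3991 ≈ -0.0326.
%ΔP_y = (48.5 − 53.16)/[(53.16+48.5)/2] ≈ -0.0917.
E_xy = -0.0326/-0.0917 ≈ 0.36.
E_xy > 0, so coffee and tea are substitutes.

0.36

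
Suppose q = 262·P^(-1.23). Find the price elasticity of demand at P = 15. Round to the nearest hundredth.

-1.23

For a Cobb–Douglas (constant-elasticity) form q = A·P^α·…, the elasticity with respect to P equals the exponent α at every point.
Here the exponent on P is -1.23, so the price elasticity of demand is -1.23.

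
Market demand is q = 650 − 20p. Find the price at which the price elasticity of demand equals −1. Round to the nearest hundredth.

16.25

For linear demand q = a − bp, E = −bp/(a − bp). |E| = 1 ⇒ bp = a − bp ⇒ p = a/(2b).
p = 650/(2·20) = 16.25.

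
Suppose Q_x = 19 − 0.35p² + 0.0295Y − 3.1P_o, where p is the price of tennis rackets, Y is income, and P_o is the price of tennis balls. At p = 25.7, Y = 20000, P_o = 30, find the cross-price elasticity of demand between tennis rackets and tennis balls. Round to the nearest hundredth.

-0.33

Substituting, Q_x = 19 − 0.35(25.7)² + 0.0295(20000) − 3.1(30) = 19 − 231.1715 + 590 − 93 = 284.8285.
∂Q_x/∂P_o = −3.1, so E_xy = -3.1·(30/284.8285) ≈ -0.33.
E_xy < 0: the goods are complements.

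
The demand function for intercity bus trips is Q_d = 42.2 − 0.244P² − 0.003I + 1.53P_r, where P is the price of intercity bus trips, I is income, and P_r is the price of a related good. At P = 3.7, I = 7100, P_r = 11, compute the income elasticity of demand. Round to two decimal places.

-0.62

Substituting, Q_d = 42.2 − 0.244(3.7)² − 0.003(7100) + 1.53(11) = 42.2 − 3.3404 − 21.3 + 16.83 = 34.3896.
∂Q_d/∂I = −0.003, so E_I = -0.003·(7100/34.3896) ≈ -0.62.
E_I < 0: inferior good.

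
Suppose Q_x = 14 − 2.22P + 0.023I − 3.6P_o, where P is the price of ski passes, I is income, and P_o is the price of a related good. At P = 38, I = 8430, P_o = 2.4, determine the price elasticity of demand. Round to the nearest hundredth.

At the given point, Q_x = 14 − 2.22(38) + 0.023(8430) − 3.6(2.4) = 14 − 84.36 + 193.89 − 8.64 = 114.89.
∂Q_x/∂P = −2.22, so E_p = (−2.22)·(38/114.89) ≈ -0.73.
|E_p| < 1: demand is inelastic.

-0.73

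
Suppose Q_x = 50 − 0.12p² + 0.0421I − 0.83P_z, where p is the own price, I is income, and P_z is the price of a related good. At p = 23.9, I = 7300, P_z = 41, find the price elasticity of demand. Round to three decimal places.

-0.538

Evaluating quantity at (p, I, P_z) gives Q_x = 50 − 0.12(23.9)² + 0.0421(7300) − 0.83(41) = 50 − 68.5452 + 307.33 − 34.03 = 254.7548.
∂Q_x/∂p = −2·0.12·p = -5.736, so E_p = -5.736·(23.9/254.7548) ≈ -0.538.
|E_p| < 1: demand is inelastic.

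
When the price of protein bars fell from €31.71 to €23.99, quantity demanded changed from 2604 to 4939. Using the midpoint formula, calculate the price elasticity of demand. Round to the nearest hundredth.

-2.23

%Δq = (4939 − 2604)/[(2604 + 4939)/2] = 2335/3771.5 ≈ 0.6191.
%Δp = (23.99 − 31.71)/[(31.71 + 23.99)/2] = -7.72/27.85 ≈ -0.2772.
Arc elasticity E = %Δq/%Δp ≈ 0.6191/-0.2772 ≈ -2.23.
|E| > 1: demand is elastic over this range.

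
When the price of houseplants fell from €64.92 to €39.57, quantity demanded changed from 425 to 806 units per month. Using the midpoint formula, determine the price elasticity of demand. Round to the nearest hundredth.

%ΔQ = (806 − 425)/[(425 + 806)/2] = 381/615.5 ≈ 0.6190.
%ΔP = (39.57 − 64.92)/[(64.92 + 39.57)/2] = -25.35/52.245 ≈ -0.4852.
Arc elasticity E = %ΔQ/%ΔP ≈ 0.6190/-0.4852 ≈ -1.28.
|E| > 1: demand is elastic over this range.

-1.28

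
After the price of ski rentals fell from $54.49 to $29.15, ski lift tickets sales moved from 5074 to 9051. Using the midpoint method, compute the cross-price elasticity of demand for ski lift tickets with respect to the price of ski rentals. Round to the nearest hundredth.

%ΔQ_x = (9051 − 5074)/[(5074+9051)/2] = 3977/7062.5 ≈ 0.5631.
%ΔP_y = (29.15 − 54.49)/[(54.49+29.15)/2] ≈ -0.6059.
E_xy = 0.5631/-0.6059 ≈ -0.93.
E_xy < 0, so ski lift tickets and ski rentals are complements.

-0.93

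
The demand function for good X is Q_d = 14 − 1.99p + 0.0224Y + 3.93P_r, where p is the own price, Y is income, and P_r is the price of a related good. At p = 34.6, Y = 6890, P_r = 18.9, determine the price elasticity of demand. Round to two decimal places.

-0.40

At the given point, Q_d = 14 − 1.99(34.6) + 0.0224(6890) + 3.93(18.9) = 14 − 68.854 + 154.336 + 74.277 = 173.759.
∂Q_d/∂p = −1.99, so E_p = (−1.99)·(34.6/173.759) ≈ -0.40.
|E_p| < 1: demand is inelastic.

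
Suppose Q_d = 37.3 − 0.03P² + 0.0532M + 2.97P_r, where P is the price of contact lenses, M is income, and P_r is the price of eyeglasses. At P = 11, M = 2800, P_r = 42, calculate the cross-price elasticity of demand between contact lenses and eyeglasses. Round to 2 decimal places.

At the given point, Q_d = 37.3 − 0.03(11)² + 0.0532(2800) + 2.97(42) = 37.3 − 3.63 + 148.96 + 124.74 = 307.37.
∂Q_d/∂P_r = +2.97, so E_xy = 2.97·(42/307.37) ≈ 0.41.
E_xy > 0: the goods are substitutes.

0.41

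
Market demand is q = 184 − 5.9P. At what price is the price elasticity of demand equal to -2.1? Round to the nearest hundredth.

21.13

Set −bP/(a − bP) = −2.1 ⇒ bP = 2.1(a − bP) ⇒ bP(1+2.1) = 2.1·a.
P = 2.1·184/(5.9·3.1) ≈ 21.13.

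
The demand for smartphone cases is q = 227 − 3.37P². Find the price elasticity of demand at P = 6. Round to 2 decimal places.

At P = 6, q = 105.68.
dq/dP = −2·3.37·P = −40.44.
Point elasticity E = (dq/dP)·(P/q) = -40.44 × 6/105.68 ≈ -2.30.
|E| > 1, so demand is elastic at this price.

-2.30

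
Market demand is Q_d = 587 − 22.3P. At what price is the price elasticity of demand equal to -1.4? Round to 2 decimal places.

15.36

Set −bP/(a − bP) = −1.4 ⇒ bP = 1.4(a − bP) ⇒ bP(1+1.4) = 1.4·a.
P = 1.4·587/(22.3·2.4) ≈ 15.36.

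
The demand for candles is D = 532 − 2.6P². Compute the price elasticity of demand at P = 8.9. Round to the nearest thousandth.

-1.263

At P = 8.9, D = 326.054.
dD/dP = −2·2.6·P = −46.28.
Point elasticity E = (dD/dP)·(P/D) = -46.28 × 8.9/326.054 ≈ -1.263.
|E| > 1, so demand is elastic at this price.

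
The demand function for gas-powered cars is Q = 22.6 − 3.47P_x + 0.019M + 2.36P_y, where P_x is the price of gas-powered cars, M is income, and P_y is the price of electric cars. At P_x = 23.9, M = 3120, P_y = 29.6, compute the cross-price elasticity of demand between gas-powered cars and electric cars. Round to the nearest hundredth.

1.02

Evaluating quantity at (P_x, M, P_y) gives Q = 22.6 − 3.47(23.9) + 0.019(3120) + 2.36(29.6) = 22.6 − 82.933 + 59.28 + 69.856 = 68.803.
∂Q/∂P_y = +2.36, so E_xy = 2.36·(29.6/68.803) ≈ 1.02.
E_xy > 0: the goods are substitutes.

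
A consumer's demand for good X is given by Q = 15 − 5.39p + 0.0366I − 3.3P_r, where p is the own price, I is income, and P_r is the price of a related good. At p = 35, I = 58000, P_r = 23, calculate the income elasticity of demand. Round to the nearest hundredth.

First evaluate Q: 15 − 5.39(35) + 0.0366(58000) − 3.3(23) = 15 − 188.65 + 2122.8 − 75.9 = 1873.25.
∂Q/∂I = +0.0366, so E_I = 0.0366·(58000/1873.25) ≈ 1.13.
E_I > 1: normal good (luxury).

1.13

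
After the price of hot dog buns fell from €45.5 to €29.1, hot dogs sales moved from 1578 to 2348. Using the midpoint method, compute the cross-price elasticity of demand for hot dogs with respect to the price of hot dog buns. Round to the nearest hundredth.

%ΔQ_x = (2348 − 1578)/[(1578+2348)/2] = 770/1963 ≈ 0.3923.
%ΔP_y = (29.1 − 45.5)/[(45.5+29.1)/2] ≈ -0.4397.
E_xy = 0.3923/-0.4397 ≈ -0.89.
E_xy < 0, so hot dogs and hot dog buns are complements.

-0.89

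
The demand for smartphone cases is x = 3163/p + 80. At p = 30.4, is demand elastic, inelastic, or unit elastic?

At p = 30.4, x = 184.0461.
dx/dp = −3163/p² = −3.4226.
Point elasticity E = (dx/dp)·(p/x) = -3.4226 × 30.4/184.0461 ≈ -0.565.
|E| ≈ 0.565 < 1, so demand is inelastic.

inelastic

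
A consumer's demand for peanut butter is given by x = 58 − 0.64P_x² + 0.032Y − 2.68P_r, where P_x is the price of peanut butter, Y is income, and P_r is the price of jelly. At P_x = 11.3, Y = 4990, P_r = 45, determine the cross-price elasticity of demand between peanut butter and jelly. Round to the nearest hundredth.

x = 58 − 0.64(11.3)² + 0.032(4990) − 2.68(45) = 58 − 81.7216 + 159.68 − 120.6 = 15.3584.
∂x/∂P_r = −2.68, so E_xy = -2.68·(45/15.3584) ≈ -7.85.
E_xy < 0: the goods are complements.

-7.85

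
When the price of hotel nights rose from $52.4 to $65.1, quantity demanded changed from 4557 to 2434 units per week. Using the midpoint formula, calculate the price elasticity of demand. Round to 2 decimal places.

-2.81

%ΔQ = (2434 − 4557)/[(4557 + 2434)/2] = -2123/3495.5 ≈ -0.6074.
%Δp = (65.1 − 52.4)/[(52.4 + 65.1)/2] = 12.7/58.75 ≈ 0.2162.
Arc elasticity E = %ΔQ/%Δp ≈ -0.6074/0.2162 ≈ -2.81.
|E| > 1: demand is elastic over this range.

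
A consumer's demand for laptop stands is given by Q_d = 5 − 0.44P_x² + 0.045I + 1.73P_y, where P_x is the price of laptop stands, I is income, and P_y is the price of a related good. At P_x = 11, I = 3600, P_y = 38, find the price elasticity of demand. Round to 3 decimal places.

Q_d = 5 − 0.44(11)² + 0.045(3600) + 1.73(38) = 5 − 53.24 + 162 + 65.74 = 179.5.
∂Q_d/∂P_x = −2·0.44·P_x = -9.68, so E_p = -9.68·(11/179.5) ≈ -0.593.
|E_p| < 1: demand is inelastic.

-0.593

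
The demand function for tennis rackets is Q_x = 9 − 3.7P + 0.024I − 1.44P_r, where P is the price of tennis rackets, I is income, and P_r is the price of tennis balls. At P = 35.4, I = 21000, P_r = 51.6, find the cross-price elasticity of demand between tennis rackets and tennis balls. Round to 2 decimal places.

Substituting, Q_x = 9 − 3.7(35.4) + 0.024(21000) − 1.44(51.6) = 9 − 130.98 + 504 − 74.304 = 307.716.
∂Q_x/∂P_r = −1.44, so E_xy = -1.44·(51.6/307.716) ≈ -0.24.
E_xy < 0: the goods are complements.

-0.24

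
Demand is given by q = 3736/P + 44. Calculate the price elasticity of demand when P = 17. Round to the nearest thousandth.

At P = 17, q = 263.7647.
dq/dP = −3736/P² = −12.9273.
Point elasticity E = (dq/dP)·(P/q) = -12.9273 × 17/263.7647 ≈ -0.833.
|E| < 1, so demand is inelastic at this price.

-0.833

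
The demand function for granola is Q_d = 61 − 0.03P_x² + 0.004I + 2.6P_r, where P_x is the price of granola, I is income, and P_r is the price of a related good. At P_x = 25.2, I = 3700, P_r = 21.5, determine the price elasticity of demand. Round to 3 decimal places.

-0.338

First evaluate Q_d: 61 − 0.03(25.2)² + 0.004(3700) + 2.6(21.5) = 61 − 19.0512 + 14.8 + 55.9 = 112.6488.
∂Q_d/∂P_x = −2·0.03·P_x = -1.512, so E_p = -1.512·(25.2/112.6488) ≈ -0.338.
|E_p| < 1: demand is inelastic.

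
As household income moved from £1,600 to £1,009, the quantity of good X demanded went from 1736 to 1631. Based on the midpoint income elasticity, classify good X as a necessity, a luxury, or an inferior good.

necessity

%ΔQ = (1631 − 1736)/[(1736+1631)/2] = -105/1683.5 ≈ -0.0624.
%ΔY = (1,009 − 1,600)/[(1,600+1,009)/2] = -591/1304.5 ≈ -0.4530.
E_I = %ΔQ/%ΔY ≈ 0.138.
E_I ∈ (0,1): normal good (necessity).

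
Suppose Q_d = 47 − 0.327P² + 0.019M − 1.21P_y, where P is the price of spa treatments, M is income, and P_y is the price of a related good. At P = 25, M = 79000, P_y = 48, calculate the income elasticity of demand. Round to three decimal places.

1.168

Evaluating quantity at (P, M, P_y) gives Q_d = 47 − 0.327(25)² + 0.019(79000) − 1.21(48) = 47 − 204.375 + 1501 − 58.08 = 1285.545.
∂Q_d/∂M = +0.019, so E_I = 0.019·(79000/1285.545) ≈ 1.168.
E_I > 1: normal good (luxury).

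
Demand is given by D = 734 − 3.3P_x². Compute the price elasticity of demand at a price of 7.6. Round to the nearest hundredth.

-0.70

At P_x = 7.6, D = 543.392.
dD/dP_x = −2·3.3·P_x = −50.16.
Point elasticity E = (dD/dP_x)·(P_x/D) = -50.16 × 7.6/543.392 ≈ -0.70.
|E| < 1, so demand is inelastic at this price.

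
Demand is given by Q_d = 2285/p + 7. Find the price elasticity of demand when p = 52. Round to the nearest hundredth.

-0.86

At p = 52, Q_d = 50.9423.
dQ_d/dp = −2285/p² = −0.845.
Point elasticity E = (dQ_d/dp)·(p/Q_d) = -0.845 × 52/50.9423 ≈ -0.86.
|E| < 1, so demand is inelastic at this price.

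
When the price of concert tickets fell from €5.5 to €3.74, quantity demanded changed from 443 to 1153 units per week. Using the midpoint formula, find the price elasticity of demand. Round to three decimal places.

-2.336

%Δq = (1153 − 443)/[(443 + 1153)/2] = 710/798 ≈ 0.8897.
%ΔP = (3.74 − 5.5)/[(5.5 + 3.74)/2] = -1.76/4.62 ≈ -0.3810.
Arc elasticity E = %Δq/%ΔP ≈ 0.8897/-0.3810 ≈ -2.336.
|E| > 1: demand is elastic over this range.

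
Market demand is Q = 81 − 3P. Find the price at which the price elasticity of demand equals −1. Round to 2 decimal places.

For linear demand Q = a − bP, E = −bP/(a − bP). |E| = 1 ⇒ bP = a − bP ⇒ P = a/(2b).
P = 81/(2·3) = 13.50.

13.50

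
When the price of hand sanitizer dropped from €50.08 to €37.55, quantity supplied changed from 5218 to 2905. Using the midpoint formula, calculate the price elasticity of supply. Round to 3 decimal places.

1.991

%ΔQ = (2905 − 5218)/[(5218 + 2905)/2] = -2313/4061.5 ≈ -0.5695.
%ΔP = (37.55 − 50.08)/[(50.08 + 37.55)/2] = -12.53/43.815 ≈ -0.2860.
Arc elasticity E = %ΔQ/%ΔP ≈ -0.5695/-0.2860 ≈ 1.991.
|E| > 1: supply is elastic over this range.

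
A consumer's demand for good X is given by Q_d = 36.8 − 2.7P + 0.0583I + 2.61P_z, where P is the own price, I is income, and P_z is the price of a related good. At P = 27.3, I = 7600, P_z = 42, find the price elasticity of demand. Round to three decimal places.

-0.143

First evaluate Q_d: 36.8 − 2.7(27.3) + 0.0583(7600) + 2.61(42) = 36.8 − 73.71 + 443.08 + 109.62 = 515.79.
∂Q_d/∂P = −2.7, so E_p = (−2.7)·(27.3/515.79) ≈ -0.143.
|E_p| < 1: demand is inelastic.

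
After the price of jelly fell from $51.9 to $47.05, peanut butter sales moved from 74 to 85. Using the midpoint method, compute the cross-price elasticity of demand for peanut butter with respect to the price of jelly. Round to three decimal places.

-1.411

%ΔQ_x = (85 − 74)/[(74+85)/2] = 11/79.5 ≈ 0.1384.
%ΔP_y = (47.05 − 51.9)/[(51.9+47.05)/2] ≈ -0.0980.
E_xy = 0.1384/-0.0980 ≈ -1.411.
E_xy < 0, so peanut butter and jelly are complements.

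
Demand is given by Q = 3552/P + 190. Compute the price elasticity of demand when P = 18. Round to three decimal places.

-0.509

At P = 18, Q = 387.3333.
dQ/dP = −3552/P² = −10.963.
Point elasticity E = (dQ/dP)·(P/Q) = -10.963 × 18/387.3333 ≈ -0.509.
|E| < 1, so demand is inelastic at this price.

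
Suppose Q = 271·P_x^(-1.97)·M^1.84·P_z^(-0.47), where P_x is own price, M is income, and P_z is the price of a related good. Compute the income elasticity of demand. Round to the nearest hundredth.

For a Cobb–Douglas (constant-elasticity) form Q = A·M^α·…, the elasticity with respect to M equals the exponent α at every point.
Here the exponent on M is 1.84, so the income elasticity of demand is 1.84.

1.84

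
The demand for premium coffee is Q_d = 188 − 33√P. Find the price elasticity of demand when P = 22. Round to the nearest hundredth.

-2.33

At P = 22, Q_d = 33.2163.
dQ_d/dP = −33/(2√P) = −33/(2·4.6904).
Point elasticity E = (dQ_d/dP)·(P/Q_d) = -3.5178 × 22/33.2163 ≈ -2.33.
|E| > 1, so demand is elastic at this price.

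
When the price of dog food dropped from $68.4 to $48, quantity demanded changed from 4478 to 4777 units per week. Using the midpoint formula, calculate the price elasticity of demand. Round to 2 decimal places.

-0.18

%ΔQ = (4777 − 4478)/[(4478 + 4777)/2] = 299/4627.5 ≈ 0.0646.
%ΔP = (48 − 68.4)/[(68.4 + 48)/2] = -20.4/58.2 ≈ -0.3505.
Arc elasticity E = %ΔQ/%ΔP ≈ 0.0646/-0.3505 ≈ -0.18.
|E| < 1: demand is inelastic over this range.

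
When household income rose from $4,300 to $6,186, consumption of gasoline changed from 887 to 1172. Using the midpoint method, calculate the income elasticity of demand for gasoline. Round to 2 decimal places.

0.77

%ΔQ = (1172 − 887)/[(887+1172)/2] = 285/1029.5 ≈ 0.2768.
%ΔY = (6,186 − 4,300)/[(4,300+6,186)/2] = 1886/5243 ≈ 0.3597.
E_I = %ΔQ/%ΔY ≈ 0.77.
E_I ∈ (0,1): normal good (necessity).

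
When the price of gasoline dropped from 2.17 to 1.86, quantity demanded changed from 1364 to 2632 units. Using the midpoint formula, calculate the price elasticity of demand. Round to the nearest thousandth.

%Δq = (2632 − 1364)/[(1364 + 2632)/2] = 1268/1998 ≈ 0.6346.
%Δp = (1.86 − 2.17)/[(2.17 + 1.86)/2] = -0.31/2.015 ≈ -0.1538.
Arc elasticity E = %Δq/%Δp ≈ 0.6346/-0.1538 ≈ -4.125.
|E| > 1: demand is elastic over this range.

-4.125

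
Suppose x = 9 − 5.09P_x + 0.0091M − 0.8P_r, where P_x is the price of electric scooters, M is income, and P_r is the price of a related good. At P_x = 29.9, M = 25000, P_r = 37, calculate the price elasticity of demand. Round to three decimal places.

First evaluate x: 9 − 5.09(29.9) + 0.0091(25000) − 0.8(37) = 9 − 152.191 + 227.5 − 29.6 = 54.709.
∂x/∂P_x = −5.09, so E_p = (−5.09)·(29.9/54.709) ≈ -2.782.
|E_p| > 1: demand is elastic.

-2.782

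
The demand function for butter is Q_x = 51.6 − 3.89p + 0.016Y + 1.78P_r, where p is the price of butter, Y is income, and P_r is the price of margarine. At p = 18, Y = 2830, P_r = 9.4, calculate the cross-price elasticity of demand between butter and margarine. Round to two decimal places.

0.38

Evaluating quantity at (p, Y, P_r) gives Q_x = 51.6 − 3.89(18) + 0.016(2830) + 1.78(9.4) = 51.6 − 70.02 + 45.28 + 16.732 = 43.592.
∂Q_x/∂P_r = +1.78, so E_xy = 1.78·(9.4/43.592) ≈ 0.38.
E_xy > 0: the goods are substitutes.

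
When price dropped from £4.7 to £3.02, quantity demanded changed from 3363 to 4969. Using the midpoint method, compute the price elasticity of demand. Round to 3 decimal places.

%Δq = (4969 − 3363)/[(3363 + 4969)/2] = 1606/4166 ≈ 0.3855.
%ΔP = (3.02 − 4.7)/[(4.7 + 3.02)/2] = -1.68/3.86 ≈ -0.4352.
Arc elasticity E = %Δq/%ΔP ≈ 0.3855/-0.4352 ≈ -0.886.
|E| < 1: demand is inelastic over this range.

-0.886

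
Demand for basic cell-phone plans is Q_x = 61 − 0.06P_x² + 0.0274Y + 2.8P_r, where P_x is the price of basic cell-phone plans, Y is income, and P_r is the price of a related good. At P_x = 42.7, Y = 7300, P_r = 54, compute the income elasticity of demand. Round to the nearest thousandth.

Evaluating quantity at (P_x, Y, P_r) gives Q_x = 61 − 0.06(42.7)² + 0.0274(7300) + 2.8(54) = 61 − 109.3974 + 200.02 + 151.2 = 302.8226.
∂Q_x/∂Y = +0.0274, so E_I = 0.0274·(7300/302.8226) ≈ 0.661.
E_I ∈ (0,1): normal good (necessity).

0.661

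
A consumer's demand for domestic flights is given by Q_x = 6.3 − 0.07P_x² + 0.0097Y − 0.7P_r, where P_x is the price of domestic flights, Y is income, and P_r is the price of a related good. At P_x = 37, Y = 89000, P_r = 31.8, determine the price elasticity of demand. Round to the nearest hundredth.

Evaluating quantity at (P_x, Y, P_r) gives Q_x = 6.3 − 0.07(37)² + 0.0097(89000) − 0.7(31.8) = 6.3 − 95.83 + 863.3 − 22.26 = 751.51.
∂Q_x/∂P_x = −2·0.07·P_x = -5.18, so E_p = -5.18·(37/751.51) ≈ -0.26.
|E_p| < 1: demand is inelastic.

-0.26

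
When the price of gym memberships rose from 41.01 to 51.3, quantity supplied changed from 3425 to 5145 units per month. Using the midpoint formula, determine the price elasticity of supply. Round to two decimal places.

1.80

%Δq = (5145 − 3425)/[(3425 + 5145)/2] = 1720/4285 ≈ 0.4014.
%Δp = (51.3 − 41.01)/[(41.01 + 51.3)/2] = 10.29/46.155 ≈ 0.2229.
Arc elasticity E = %Δq/%Δp ≈ 0.4014/0.2229 ≈ 1.80.
|E| > 1: supply is elastic over this range.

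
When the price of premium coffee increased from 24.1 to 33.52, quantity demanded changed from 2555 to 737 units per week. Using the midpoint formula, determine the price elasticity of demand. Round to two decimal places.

%Δq = (737 − 2555)/[(2555 + 737)/2] = -1818/1646 ≈ -1.1045.
%Δp = (33.52 − 24.1)/[(24.1 + 33.52)/2] = 9.42/28.81 ≈ 0.3270.
Arc elasticity E = %Δq/%Δp ≈ -1.1045/0.3270 ≈ -3.38.
|E| > 1: demand is elastic over this range.

-3.38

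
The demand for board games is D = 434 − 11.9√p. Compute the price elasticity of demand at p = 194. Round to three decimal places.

At p = 194, D = 268.2522.
dD/dp = −11.9/(2√p) = −11.9/(2·13.9284).
Point elasticity E = (dD/dp)·(p/D) = -0.4272 × 194/268.2522 ≈ -0.309.
|E| < 1, so demand is inelastic at this price.

-0.309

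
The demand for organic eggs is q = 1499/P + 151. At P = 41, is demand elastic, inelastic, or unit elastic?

inelastic

At P = 41, q = 187.561.
dq/dP = −1499/P² = −0.8917.
Point elasticity E = (dq/dP)·(P/q) = -0.8917 × 41/187.561 ≈ -0.195.
|E| ≈ 0.195 < 1, so demand is inelastic.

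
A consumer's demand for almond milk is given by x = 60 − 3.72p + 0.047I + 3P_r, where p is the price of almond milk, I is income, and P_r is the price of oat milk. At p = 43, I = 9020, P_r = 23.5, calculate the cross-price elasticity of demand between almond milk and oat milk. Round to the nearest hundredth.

At the given point, x = 60 − 3.72(43) + 0.047(9020) + 3(23.5) = 60 − 159.96 + 423.94 + 70.5 = 394.48.
∂x/∂P_r = +3, so E_xy = 3·(23.5/394.48) ≈ 0.18.
E_xy > 0: the goods are substitutes.

0.18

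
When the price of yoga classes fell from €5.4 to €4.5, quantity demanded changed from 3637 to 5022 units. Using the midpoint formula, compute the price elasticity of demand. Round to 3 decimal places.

%Δq = (5022 − 3637)/[(3637 + 5022)/2] = 1385/4329.5 ≈ 0.3199.
%Δp = (4.5 − 5.4)/[(5.4 + 4.5)/2] = -0.9/4.95 ≈ -0.1818.
Arc elasticity E = %Δq/%Δp ≈ 0.3199/-0.1818 ≈ -1.759.
|E| > 1: demand is elastic over this range.

-1.759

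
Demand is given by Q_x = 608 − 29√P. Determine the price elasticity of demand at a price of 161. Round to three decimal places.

-0.767

At P = 161, Q_x = 240.0313.
dQ_x/dP = −29/(2√P) = −29/(2·12.6886).
Point elasticity E = (dQ_x/dP)·(P/Q_x) = -1.1428 × 161/240.0313 ≈ -0.767.
|E| < 1, so demand is inelastic at this price.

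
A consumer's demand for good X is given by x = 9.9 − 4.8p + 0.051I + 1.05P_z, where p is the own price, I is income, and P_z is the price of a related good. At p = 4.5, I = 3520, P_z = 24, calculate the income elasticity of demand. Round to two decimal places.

0.93

x = 9.9 − 4.8(4.5) + 0.051(3520) + 1.05(24) = 9.9 − 21.6 + 179.52 + 25.2 = 193.02.
∂x/∂I = +0.051, so E_I = 0.051·(3520/193.02) ≈ 0.93.
E_I ∈ (0,1): normal good (necessity).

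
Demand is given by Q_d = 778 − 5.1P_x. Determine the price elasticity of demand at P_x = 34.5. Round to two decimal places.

At P_x = 34.5, Q_d = 602.05.
dQ_d/dP_x = −5.1.
Point elasticity E = (dQ_d/dP_x)·(P_x/Q_d) = -5.1 × 34.5/602.05 ≈ -0.29.
|E| < 1, so demand is inelastic at this price.

-0.29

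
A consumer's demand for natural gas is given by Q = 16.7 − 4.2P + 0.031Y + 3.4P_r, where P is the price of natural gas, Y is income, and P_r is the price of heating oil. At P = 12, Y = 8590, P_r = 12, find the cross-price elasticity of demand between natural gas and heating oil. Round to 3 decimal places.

0.149

At the given point, Q = 16.7 − 4.2(12) + 0.031(8590) + 3.4(12) = 16.7 − 50.4 + 266.29 + 40.8 = 273.39.
∂Q/∂P_r = +3.4, so E_xy = 3.4·(12/273.39) ≈ 0.149.
E_xy > 0: the goods are substitutes.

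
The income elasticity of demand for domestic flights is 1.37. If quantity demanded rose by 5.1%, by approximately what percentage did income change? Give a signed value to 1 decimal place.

%ΔQ ≈ E × %ΔI ⇒ %ΔI = %ΔQ / E = (5.1%)/(1.37) ≈ 3.7%.

3.7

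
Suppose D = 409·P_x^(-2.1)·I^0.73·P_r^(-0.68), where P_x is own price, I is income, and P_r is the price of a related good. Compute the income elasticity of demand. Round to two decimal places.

For a Cobb–Douglas (constant-elasticity) form D = A·I^α·…, the elasticity with respect to I equals the exponent α at every point.
Here the exponent on I is 0.73, so the income elasticity of demand is 0.73.

0.73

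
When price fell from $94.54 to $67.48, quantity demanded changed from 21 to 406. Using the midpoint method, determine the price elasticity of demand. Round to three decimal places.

-5.399

%ΔQ = (406 − 21)/[(21 + 406)/2] = 385/213.5 ≈ 1.8033.
%ΔP = (67.48 − 94.54)/[(94.54 + 67.48)/2] = -27.06/81.01 ≈ -0.3340.
Arc elasticity E = %ΔQ/%ΔP ≈ 1.8033/-0.3340 ≈ -5.399.
|E| > 1: demand is elastic over this range.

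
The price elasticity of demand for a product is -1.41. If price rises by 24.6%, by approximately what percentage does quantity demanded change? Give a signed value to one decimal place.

%ΔQ ≈ E × %ΔP = (-1.41) × (24.6%) ≈ -34.7%.

-34.7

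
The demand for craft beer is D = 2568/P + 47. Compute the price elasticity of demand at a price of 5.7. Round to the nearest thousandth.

-0.906

At P = 5.7, D = 497.5263.
dD/dP = −2568/P² = −79.0397.
Point elasticity E = (dD/dP)·(P/D) = -79.0397 × 5.7/497.5263 ≈ -0.906.
|E| < 1, so demand is inelastic at this price.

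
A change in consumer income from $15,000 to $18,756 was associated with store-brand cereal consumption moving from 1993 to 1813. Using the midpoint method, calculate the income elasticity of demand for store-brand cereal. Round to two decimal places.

-0.43

%ΔQ = (1813 − 1993)/[(1993+1813)/2] = -180/1903 ≈ -0.0946.
%ΔY = (18,756 − 15,000)/[(15,000+18,756)/2] = 3756/16878 ≈ 0.2225.
E_I = %ΔQ/%ΔY ≈ -0.43.
E_I < 0: inferior good.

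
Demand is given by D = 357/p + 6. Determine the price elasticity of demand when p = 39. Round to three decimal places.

At p = 39, D = 15.1538.
dD/dp = −357/p² = −0.2347.
Point elasticity E = (dD/dp)·(p/D) = -0.2347 × 39/15.1538 ≈ -0.604.
|E| < 1, so demand is inelastic at this price.

-0.604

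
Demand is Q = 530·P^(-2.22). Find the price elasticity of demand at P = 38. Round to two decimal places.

For a Cobb–Douglas (constant-elasticity) form Q = A·P^α·…, the elasticity with respect to P equals the exponent α at every point.
Here the exponent on P is -2.22, so the price elasticity of demand is -2.22.

-2.22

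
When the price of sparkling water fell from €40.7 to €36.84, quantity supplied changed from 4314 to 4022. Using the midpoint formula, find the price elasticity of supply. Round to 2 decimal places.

%Δq = (4022 − 4314)/[(4314 + 4022)/2] = -292/4168 ≈ -0.0701.
%Δp = (36.84 − 40.7)/[(40.7 + 36.84)/2] = -3.86/38.77 ≈ -0.0996.
Arc elasticity E = %Δq/%Δp ≈ -0.0701/-0.0996 ≈ 0.70.
|E| < 1: supply is inelastic over this range.

0.70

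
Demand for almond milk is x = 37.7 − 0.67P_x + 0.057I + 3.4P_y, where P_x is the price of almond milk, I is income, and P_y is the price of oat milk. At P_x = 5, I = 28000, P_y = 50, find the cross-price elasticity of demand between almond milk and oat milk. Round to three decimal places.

Substituting, x = 37.7 − 0.67(5) + 0.057(28000) + 3.4(50) = 37.7 − 3.35 + 1596 + 170 = 1800.35.
∂x/∂P_y = +3.4, so E_xy = 3.4·(50/1800.35) ≈ 0.094.
E_xy > 0: the goods are substitutes.

0.094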